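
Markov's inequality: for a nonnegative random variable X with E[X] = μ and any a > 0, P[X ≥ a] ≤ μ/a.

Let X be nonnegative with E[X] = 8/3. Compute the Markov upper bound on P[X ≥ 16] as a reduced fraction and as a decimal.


μ = E[X] = 8/3, a = 16.
Markov: P[X ≥ 16] ≤ μ/a = (8/3)/16 = 1/6.
Numerically: ≈ 0.167.
(Since a = 16 > μ = 2.667, the bound 1/6 is < 1 and informative.)

P[X ≥ 16] ≤ 1/6 ≈ 0.167.


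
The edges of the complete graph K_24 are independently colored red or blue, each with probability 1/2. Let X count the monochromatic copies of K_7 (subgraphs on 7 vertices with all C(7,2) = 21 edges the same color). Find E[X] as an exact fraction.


Let X = Σ_S X_S over the C(24, 7) = 346104 subsets S of size 7, where X_S = 1 if the K_7 on S is monochromatic.
For a fixed S, the K_7 on S has C(7, 2) = 21 edges. P[all 21 edges red] = (1/2)^21, and likewise for blue, so P[monochromatic] = 2·(1/2)^21 = 2^{1 − 21} = 1/1048576.
Summing: E[X] = C(24, 7) · 2^{1 − 21} = 346104 · 1/1048576 = 43263/131072.
Numerically: E[X] ≈ 0.330070.

E[X] = C(24,7)·2^(1−C(7,2)) = 43263/131072 ≈ 0.330070.


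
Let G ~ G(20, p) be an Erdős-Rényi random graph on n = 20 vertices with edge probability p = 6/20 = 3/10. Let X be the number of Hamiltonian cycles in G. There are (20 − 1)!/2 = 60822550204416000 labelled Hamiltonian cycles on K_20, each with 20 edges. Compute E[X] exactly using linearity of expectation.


K_20 has (20 − 1)!/2 = 60822550204416000 labelled Hamiltonian cycles.
For each such Hamiltonian cycle H, let X_H = 1 if all 20 edges of H are present in G. Then P[X_H = 1] = p^{20} = (3/10)^{20} = 3486784401/100000000000000000000.
By linearity: E[X] = Σ_H E[X_H] = 60822550204416000 · p^{20} = 60822550204416000 · 3486784401/100000000000000000000 = 51776152168407487821/24414062500000.
Numerically: E[X] ≈ 2.1208e+06.

E[X] = 60822550204416000 · (3/10)^{20} = 51776152168407487821/24414062500000 ≈ 2.1208e+06.


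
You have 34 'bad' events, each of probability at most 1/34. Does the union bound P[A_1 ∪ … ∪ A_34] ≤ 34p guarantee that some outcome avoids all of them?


Union bound: P[∪_{i=1}^{34} A_i] ≤ Σ_i P[A_i] ≤ 34·p = 34·(1/34) = 1.
Numerically: 1 ≈ 1.0000.
Is 1 < 1? NO.
Since the bound 1 is ≥ 1, the union bound is uninformative here; it does NOT by itself certify existence.

34·p = 1 ≈ 1.0000; existence NOT certified by the union bound.


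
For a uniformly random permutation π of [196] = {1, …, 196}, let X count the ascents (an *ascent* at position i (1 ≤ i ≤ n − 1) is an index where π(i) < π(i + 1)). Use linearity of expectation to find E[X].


Write X = Σ X_I over i = 1, …, 195, with X_I the indicator of one ascent.
There are 195 indicators.
For each fixed i, the pair (π(i), π(i+1)) is a uniformly random ordered pair of distinct values from {1, …, 196}; by symmetry P[π(i) < π(i+1)] = 1/2.
By linearity: E[X] = 195 · (1/2) = (196 − 1) · (1/2) = 195/2 ≈ 97.500000.

E[X] = 195/2 = 97.500000.


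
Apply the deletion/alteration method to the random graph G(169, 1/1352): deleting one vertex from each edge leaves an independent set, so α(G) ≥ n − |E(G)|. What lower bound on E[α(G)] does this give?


E[|E(G)|] = C(169, 2)·p = 14196 · (1/1352) = 21/2.
E[α(G)] ≥ n − E[|E(G)|] = 169 − 21/2 = 317/2.
Numerically: ≈ 158.5000.
(This is only a lower bound; the true E[α(G)] may be larger.)

E[α(G)] ≥ 317/2 ≈ 158.5000.


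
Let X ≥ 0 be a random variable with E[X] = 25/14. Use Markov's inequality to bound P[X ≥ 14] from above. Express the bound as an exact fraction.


μ = E[X] = 25/14, a = 14.
Markov: P[X ≥ 14] ≤ μ/a = (25/14)/14 = 25/196.
Numerically: ≈ 0.127551.
(Since a = 14 > μ = 1.785714, the bound 25/196 is < 1 and informative.)

P[X ≥ 14] ≤ 25/196 ≈ 0.127551.


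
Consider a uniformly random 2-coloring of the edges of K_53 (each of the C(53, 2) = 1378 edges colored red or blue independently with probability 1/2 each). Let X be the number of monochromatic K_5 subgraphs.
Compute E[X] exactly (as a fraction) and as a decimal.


Let X = Σ_S X_S over the C(53, 5) = 2869685 subsets S of size 5, where X_S = 1 if the K_5 on S is monochromatic.
For a fixed S, the K_5 on S has C(5, 2) = 10 edges. P[all 10 edges red] = (1/2)^10, and likewise for blue, so P[monochromatic] = 2·(1/2)^10 = 2^{1 − 10} = 1/512.
By linearity of expectation: E[X] = C(53, 5) · 2^{1 − 10} = 2869685 · 1/512 = 2869685/512.
Numerically: E[X] ≈ 5604.853516.

E[X] = C(53,5)·2^(1−C(5,2)) = 2869685/512 ≈ 5604.853516.


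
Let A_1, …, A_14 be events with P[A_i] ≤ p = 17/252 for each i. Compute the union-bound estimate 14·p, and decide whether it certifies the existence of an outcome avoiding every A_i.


Union bound: P[∪_{i=1}^{14} A_i] ≤ Σ_i P[A_i] ≤ 14·p = 14·(17/252) = 17/18.
Numerically: 17/18 ≈ 0.944.
Is 17/18 < 1? YES.
Since P[∪ A_i] ≤ 17/18 < 1, the complement has P[∩ A_i^c] ≥ 1 − 17/18 = 1/18 > 0, so some outcome avoids every A_i.

14·p = 17/18 ≈ 0.944; existence CERTIFIED by the union bound.


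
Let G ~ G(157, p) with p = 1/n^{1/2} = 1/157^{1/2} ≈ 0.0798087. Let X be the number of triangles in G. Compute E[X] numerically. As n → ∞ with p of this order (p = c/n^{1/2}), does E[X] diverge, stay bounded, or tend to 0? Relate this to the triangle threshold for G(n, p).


Number of potential triangles: C(157, 3) = 632710.
Each occurs with probability p³ ≈ (0.0798087)³ ≈ 5.08335595e-04.
By linearity: E[X] = C(157, 3)·p³ ≈ 632710 · 5.08335595e-04 ≈ 321.629014.
Since α = 1/2 < 1, p = c/n^{1/2} ≫ 1/n is above the triangle threshold p ~ 1/n. Asymptotically E[X] ~ (c³/6)·n^{3(1−α)} = (1³/6)·n^{1.5} → ∞; triangles are abundant w.h.p.

E[X] ≈ 321.629014; in regime p = Θ(1/n^{1/2}) E[X] diverges (above the triangle threshold p ~ 1/n).


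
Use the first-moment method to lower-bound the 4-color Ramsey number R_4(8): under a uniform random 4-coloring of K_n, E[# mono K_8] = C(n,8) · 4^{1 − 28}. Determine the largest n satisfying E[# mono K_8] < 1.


We need C(n, 8) · 4^{1 − 28} < 1, i.e. C(n, 8) < 4^{28 − 1} = 18014398509481984.
Check values of n near the boundary:
  n = 406: C(406, 8) = 17082453897995850; 17082453897995850 < 18014398509481984? YES
  n = 407: C(407, 8) = 17424959239309050; 17424959239309050 < 18014398509481984? YES
  n = 408: C(408, 8) = 17773458424095231; 17773458424095231 < 18014398509481984? YES
  n = 409: C(409, 8) = 18128041135797879; 18128041135797879 < 18014398509481984? NO
The largest n with C(n, 8) < 18014398509481984 is n = 408 (where E[X] = 17773458424095231/18014398509481984 ≈ 0.9866251). Hence R_4(8) > 408, i.e. R_4(8) ≥ 409.

Largest n = 408; hence R_4(8) > 408.


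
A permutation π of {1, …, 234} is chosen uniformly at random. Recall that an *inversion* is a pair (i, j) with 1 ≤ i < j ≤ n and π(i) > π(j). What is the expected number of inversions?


Write X = Σ X_I over the C(234, 2) = 27261 pairs i < j, with X_I the indicator of one inversion.
There are 27261 indicators.
For each fixed pair i < j, the values π(i) and π(j) are two distinct elements of {1, …, 234} in uniformly random order; by symmetry P[π(i) > π(j)] = 1/2.
By linearity: E[X] = 27261 · (1/2) = C(234, 2) · (1/2) = 27261/2 = 27261/2 ≈ 13630.5000.

E[X] = 27261/2 = 13630.5000.


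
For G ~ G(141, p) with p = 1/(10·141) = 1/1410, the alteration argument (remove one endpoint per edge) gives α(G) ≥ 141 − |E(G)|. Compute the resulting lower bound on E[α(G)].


E[|E(G)|] = C(141, 2)·p = 9870 · (1/1410) = 7.
E[α(G)] ≥ n − E[|E(G)|] = 141 − 7 = 134.
Numerically: ≈ 134.0000.
(This is only a lower bound; the true E[α(G)] may be larger.)

E[α(G)] ≥ 134 ≈ 134.0000.


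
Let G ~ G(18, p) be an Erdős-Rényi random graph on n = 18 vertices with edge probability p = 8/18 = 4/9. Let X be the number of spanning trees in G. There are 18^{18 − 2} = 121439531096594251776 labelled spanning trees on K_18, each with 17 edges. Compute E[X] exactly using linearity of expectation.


K_18 has 18^{18 − 2} = 121439531096594251776 labelled spanning trees.
For each such spanning tree H, let X_H = 1 if all 17 edges of H are present in G. Then P[X_H = 1] = p^{17} = (4/9)^{17} = 17179869184/16677181699666569.
By linearity: E[X] = Σ_H E[X_H] = 121439531096594251776 · p^{17} = 121439531096594251776 · 17179869184/16677181699666569 = 1125899906842624/9.
Numerically: E[X] ≈ 1.251e+14.

E[X] = 121439531096594251776 · (4/9)^{17} = 1125899906842624/9 ≈ 1.251e+14.


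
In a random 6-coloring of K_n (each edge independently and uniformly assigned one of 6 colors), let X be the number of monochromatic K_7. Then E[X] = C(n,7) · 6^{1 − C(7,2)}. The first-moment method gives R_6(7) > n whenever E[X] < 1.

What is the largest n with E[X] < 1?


We need C(n, 7) · 6^{1 − 21} < 1, i.e. C(n, 7) < 6^{21 − 1} = 3656158440062976.
Check values of n near the boundary:
  n = 566: C(566, 7) = 3557206237959440; 3557206237959440 < 3656158440062976? YES
  n = 567: C(567, 7) = 3601671315933933; 3601671315933933 < 3656158440062976? YES
  n = 568: C(568, 7) = 3646611956239704; 3646611956239704 < 3656158440062976? YES
  n = 569: C(569, 7) = 3692032389858348; 3692032389858348 < 3656158440062976? NO
  n = 570: C(570, 7) = 3737936877831720; 3737936877831720 < 3656158440062976? NO
  n = 571: C(571, 7) = 3784329711421830; 3784329711421830 < 3656158440062976? NO
The largest n with C(n, 7) < 3656158440062976 is n = 568 (where E[X] = 16882462760369/16926659444736 ≈ 0.99739). Hence R_6(7) > 568, i.e. R_6(7) ≥ 569.

Largest n = 568; hence R_6(7) > 568.


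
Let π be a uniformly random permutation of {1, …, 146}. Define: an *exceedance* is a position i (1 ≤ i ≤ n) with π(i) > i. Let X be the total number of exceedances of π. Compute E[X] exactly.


Write X = Σ_{i=1}^{146} X_i, where X_i = 1_{π(i) > i}.
For each fixed i, π(i) is uniform over {1, …, 146} (marginal of a uniform permutation), so P[π(i) > i] = (n − i)/n. Summing: Σ_{i=1}^{146} (n − i)/n = (0 + 1 + … + 145)/146 = 146(146 − 1)/(2·146) = (146 − 1)/2.
Hence E[X] = Σ_{i=1}^{146} (146 − i)/146 = 145/2 ≈ 72.500.

E[X] = 145/2 = 72.500.


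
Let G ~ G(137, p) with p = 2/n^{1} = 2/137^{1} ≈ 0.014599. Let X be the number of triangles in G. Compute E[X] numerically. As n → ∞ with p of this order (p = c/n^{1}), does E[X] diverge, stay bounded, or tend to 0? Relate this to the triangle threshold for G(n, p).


Number of potential triangles: C(137, 3) = 419220.
Each occurs with probability p³ ≈ (0.014599)³ ≈ 3.1112025e-06.
By linearity: E[X] = C(137, 3)·p³ ≈ 419220 · 3.1112025e-06 ≈ 1.30428.
Here α = 1, so p = 2/n is exactly at the triangle threshold p ~ 1/n. Asymptotically E[X] → c³/6 = 2³/6 = 4/3 ≈ 1.33333, a bounded constant. In this regime the triangle count is asymptotically Poisson(c³/6).

E[X] ≈ 1.30428; in regime p = Θ(1/n^{1}) E[X] stays bounded (at the triangle threshold p ~ 1/n).


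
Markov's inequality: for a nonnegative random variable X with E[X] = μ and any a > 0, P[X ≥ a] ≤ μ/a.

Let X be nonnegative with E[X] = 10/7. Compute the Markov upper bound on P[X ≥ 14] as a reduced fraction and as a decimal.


μ = E[X] = 10/7, a = 14.
Markov: P[X ≥ 14] ≤ μ/a = (10/7)/14 = 5/49.
Numerically: ≈ 0.10204.
(Since a = 14 > μ = 1.42857, the bound 5/49 is < 1 and informative.)

P[X ≥ 14] ≤ 5/49 ≈ 0.10204.


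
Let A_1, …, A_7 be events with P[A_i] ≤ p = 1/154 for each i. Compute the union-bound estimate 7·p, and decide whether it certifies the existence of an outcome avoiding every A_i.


Union bound: P[∪_{i=1}^{7} A_i] ≤ Σ_i P[A_i] ≤ 7·p = 7·(1/154) = 1/22.
Numerically: 1/22 ≈ 0.045.
Is 1/22 < 1? YES.
Since P[∪ A_i] ≤ 1/22 < 1, the complement has P[∩ A_i^c] ≥ 1 − 1/22 = 21/22 > 0, so some outcome avoids every A_i.

7·p = 1/22 ≈ 0.045; existence CERTIFIED by the union bound.


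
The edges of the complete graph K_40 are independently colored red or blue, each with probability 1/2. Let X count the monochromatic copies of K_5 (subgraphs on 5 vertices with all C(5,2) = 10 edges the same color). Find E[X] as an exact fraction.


Let X = Σ_S X_S over the C(40, 5) = 658008 subsets S of size 5, where X_S = 1 if the K_5 on S is monochromatic.
For a fixed S, the K_5 on S has C(5, 2) = 10 edges. P[all 10 edges red] = (1/2)^10, and likewise for blue, so P[monochromatic] = 2·(1/2)^10 = 2^{1 − 10} = 1/512.
By linearity: E[X] = C(40, 5) · 2^{1 − 10} = 658008 · 1/512 = 82251/64.
Numerically: E[X] ≈ 1285.1719.

E[X] = C(40,5)·2^(1−C(5,2)) = 82251/64 ≈ 1285.1719.


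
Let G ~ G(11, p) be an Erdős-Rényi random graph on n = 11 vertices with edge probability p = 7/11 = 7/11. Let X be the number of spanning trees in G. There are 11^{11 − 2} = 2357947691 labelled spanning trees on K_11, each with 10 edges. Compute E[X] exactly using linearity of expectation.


K_11 has 11^{11 − 2} = 2357947691 labelled spanning trees.
For each such spanning tree H, let X_H = 1 if all 10 edges of H are present in G. Then P[X_H = 1] = p^{10} = (7/11)^{10} = 282475249/25937424601.
Summing the indicators: E[X] = Σ_H E[X_H] = 2357947691 · p^{10} = 2357947691 · 282475249/25937424601 = 282475249/11.
Numerically: E[X] ≈ 2.568e+07.

E[X] = 2357947691 · (7/11)^{10} = 282475249/11 ≈ 2.568e+07.


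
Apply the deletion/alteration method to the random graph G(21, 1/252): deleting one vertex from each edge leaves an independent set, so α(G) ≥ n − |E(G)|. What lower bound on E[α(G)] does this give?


E[|E(G)|] = C(21, 2)·p = 210 · (1/252) = 5/6.
E[α(G)] ≥ n − E[|E(G)|] = 21 − 5/6 = 121/6.
Numerically: ≈ 20.167.
(This is only a lower bound; the true E[α(G)] may be larger.)

E[α(G)] ≥ 121/6 ≈ 20.167.


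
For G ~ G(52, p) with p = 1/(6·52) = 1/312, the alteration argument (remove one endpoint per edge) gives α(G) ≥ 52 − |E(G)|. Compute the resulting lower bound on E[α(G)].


E[|E(G)|] = C(52, 2)·p = 1326 · (1/312) = 17/4.
E[α(G)] ≥ n − E[|E(G)|] = 52 − 17/4 = 191/4.
Numerically: ≈ 47.750000.
(This is only a lower bound; the true E[α(G)] may be larger.)

E[α(G)] ≥ 191/4 ≈ 47.750000.


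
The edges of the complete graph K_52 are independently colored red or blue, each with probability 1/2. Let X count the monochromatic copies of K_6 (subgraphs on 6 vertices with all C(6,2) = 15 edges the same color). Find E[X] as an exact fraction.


Let X = Σ_S X_S over the C(52, 6) = 20358520 subsets S of size 6, where X_S = 1 if the K_6 on S is monochromatic.
For a fixed S, the K_6 on S has C(6, 2) = 15 edges. P[all 15 edges red] = (1/2)^15, and likewise for blue, so P[monochromatic] = 2·(1/2)^15 = 2^{1 − 15} = 1/16384.
Summing: E[X] = C(52, 6) · 2^{1 − 15} = 20358520 · 1/16384 = 2544815/2048.
Numerically: E[X] ≈ 1242.5854.

E[X] = C(52,6)·2^(1−C(6,2)) = 2544815/2048 ≈ 1242.5854.


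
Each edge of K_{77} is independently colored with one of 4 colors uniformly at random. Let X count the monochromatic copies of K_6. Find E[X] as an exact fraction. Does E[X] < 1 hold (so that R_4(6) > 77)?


E[X] = C(77, 6) · 4^{1 − 15} = 237093780 · 4^{−14} = 237093780/268435456.
As a reduced fraction: E[X] = 59273445/67108864 ≈ 0.8832432.
Is E[X] < 1? YES.
Since E[X] < 1, there exists a 4-coloring of K_{77} with no monochromatic K_6; hence R_4(6) > 77.

E[X] = 59273445/67108864 ≈ 0.8832432; E[X] < 1, so R_4(6) > 77.


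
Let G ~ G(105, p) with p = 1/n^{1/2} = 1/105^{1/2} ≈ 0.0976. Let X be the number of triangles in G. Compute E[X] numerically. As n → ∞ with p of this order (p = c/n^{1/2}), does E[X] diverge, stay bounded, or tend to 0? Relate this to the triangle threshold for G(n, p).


Number of potential triangles: C(105, 3) = 187460.
Each occurs with probability p³ ≈ (0.0976)³ ≈ 9.29429e-04.
By linearity: E[X] = C(105, 3)·p³ ≈ 187460 · 9.29429e-04 ≈ 174.231.
Since α = 1/2 < 1, p = c/n^{1/2} ≫ 1/n is above the triangle threshold p ~ 1/n. Asymptotically E[X] ~ (c³/6)·n^{3(1−α)} = (1³/6)·n^{1.5} → ∞; triangles are abundant w.h.p.

E[X] ≈ 174.231; in regime p = Θ(1/n^{1/2}) E[X] diverges (above the triangle threshold p ~ 1/n).


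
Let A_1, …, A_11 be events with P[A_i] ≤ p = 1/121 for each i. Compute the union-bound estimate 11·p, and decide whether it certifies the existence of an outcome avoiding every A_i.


Union bound: P[∪_{i=1}^{11} A_i] ≤ Σ_i P[A_i] ≤ 11·p = 11·(1/121) = 1/11.
Numerically: 1/11 ≈ 0.0909091.
Is 1/11 < 1? YES.
Since P[∪ A_i] ≤ 1/11 < 1, the complement has P[∩ A_i^c] ≥ 1 − 1/11 = 10/11 > 0, so some outcome avoids every A_i.

11·p = 1/11 ≈ 0.0909091; existence CERTIFIED by the union bound.


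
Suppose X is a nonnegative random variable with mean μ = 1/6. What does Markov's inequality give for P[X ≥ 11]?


μ = E[X] = 1/6, a = 11.
Markov: P[X ≥ 11] ≤ μ/a = (1/6)/11 = 1/66.
Numerically: ≈ 0.01515.
(Since a = 11 > μ = 0.16667, the bound 1/66 is < 1 and informative.)

P[X ≥ 11] ≤ 1/66 ≈ 0.01515.


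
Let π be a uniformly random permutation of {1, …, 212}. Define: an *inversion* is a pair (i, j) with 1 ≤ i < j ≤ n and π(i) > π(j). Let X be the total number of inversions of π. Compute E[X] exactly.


Write X = Σ X_I over the C(212, 2) = 22366 pairs i < j, with X_I the indicator of one inversion.
There are 22366 indicators.
For each fixed pair i < j, the values π(i) and π(j) are two distinct elements of {1, …, 212} in uniformly random order; by symmetry P[π(i) > π(j)] = 1/2.
By linearity: E[X] = 22366 · (1/2) = C(212, 2) · (1/2) = 22366/2 = 11183 ≈ 11183.00000.

E[X] = 11183 = 11183.00000.


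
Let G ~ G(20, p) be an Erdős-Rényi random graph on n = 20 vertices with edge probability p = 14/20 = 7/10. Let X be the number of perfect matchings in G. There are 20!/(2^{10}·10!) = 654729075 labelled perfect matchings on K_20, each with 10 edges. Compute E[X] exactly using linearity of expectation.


K_20 has 20!/(2^{10}·10!) = 654729075 labelled perfect matchings.
For each such perfect matching H, let X_H = 1 if all 10 edges of H are present in G. Then P[X_H = 1] = p^{10} = (7/10)^{10} = 282475249/10000000000.
By linearity of expectation: E[X] = Σ_H E[X_H] = 654729075 · p^{10} = 654729075 · 282475249/10000000000 = 7397790339526587/400000000.
Numerically: E[X] ≈ 1.84945e+07.

E[X] = 654729075 · (7/10)^{10} = 7397790339526587/400000000 ≈ 1.84945e+07.


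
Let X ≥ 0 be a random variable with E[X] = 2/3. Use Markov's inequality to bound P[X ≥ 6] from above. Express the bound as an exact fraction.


μ = E[X] = 2/3, a = 6.
Markov: P[X ≥ 6] ≤ μ/a = (2/3)/6 = 1/9.
Numerically: ≈ 0.111.
(Since a = 6 > μ = 0.667, the bound 1/9 is < 1 and informative.)

P[X ≥ 6] ≤ 1/9 ≈ 0.111.


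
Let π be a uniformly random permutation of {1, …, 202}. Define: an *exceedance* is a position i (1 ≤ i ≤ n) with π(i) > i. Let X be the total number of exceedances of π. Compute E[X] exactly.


Write X = Σ_{i=1}^{202} X_i, where X_i = 1_{π(i) > i}.
For each fixed i, π(i) is uniform over {1, …, 202} (marginal of a uniform permutation), so P[π(i) > i] = (n − i)/n. Summing: Σ_{i=1}^{202} (n − i)/n = (0 + 1 + … + 201)/202 = 202(202 − 1)/(2·202) = (202 − 1)/2.
Hence E[X] = Σ_{i=1}^{202} (202 − i)/202 = 201/2 ≈ 100.5000.

E[X] = 201/2 = 100.5000.


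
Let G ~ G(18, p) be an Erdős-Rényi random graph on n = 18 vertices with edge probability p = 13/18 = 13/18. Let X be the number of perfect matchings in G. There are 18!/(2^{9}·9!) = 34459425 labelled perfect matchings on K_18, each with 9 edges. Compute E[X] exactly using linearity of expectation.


K_18 has 18!/(2^{9}·9!) = 34459425 labelled perfect matchings.
For each such perfect matching H, let X_H = 1 if all 9 edges of H are present in G. Then P[X_H = 1] = p^{9} = (13/18)^{9} = 10604499373/198359290368.
Summing the indicators: E[X] = Σ_H E[X_H] = 34459425 · p^{9} = 34459425 · 10604499373/198359290368 = 4511419145758525/2448880128.
Numerically: E[X] ≈ 1.8422e+06.

E[X] = 34459425 · (13/18)^{9} = 4511419145758525/2448880128 ≈ 1.8422e+06.


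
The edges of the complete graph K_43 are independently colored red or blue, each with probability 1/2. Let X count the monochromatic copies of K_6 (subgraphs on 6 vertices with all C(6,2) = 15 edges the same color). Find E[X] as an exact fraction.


Let X = Σ_S X_S over the C(43, 6) = 6096454 subsets S of size 6, where X_S = 1 if the K_6 on S is monochromatic.
For a fixed S, the K_6 on S has C(6, 2) = 15 edges. P[all 15 edges red] = (1/2)^15, and likewise for blue, so P[monochromatic] = 2·(1/2)^15 = 2^{1 − 15} = 1/16384.
Summing: E[X] = C(43, 6) · 2^{1 − 15} = 6096454 · 1/16384 = 3048227/8192.
Numerically: E[X] ≈ 372.0980.

E[X] = C(43,6)·2^(1−C(6,2)) = 3048227/8192 ≈ 372.0980.


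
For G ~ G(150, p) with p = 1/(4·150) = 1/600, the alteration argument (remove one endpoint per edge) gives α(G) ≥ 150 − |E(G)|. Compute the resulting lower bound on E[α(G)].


E[|E(G)|] = C(150, 2)·p = 11175 · (1/600) = 149/8.
E[α(G)] ≥ n − E[|E(G)|] = 150 − 149/8 = 1051/8.
Numerically: ≈ 131.375000.
(This is only a lower bound; the true E[α(G)] may be larger.)

E[α(G)] ≥ 1051/8 ≈ 131.375000.


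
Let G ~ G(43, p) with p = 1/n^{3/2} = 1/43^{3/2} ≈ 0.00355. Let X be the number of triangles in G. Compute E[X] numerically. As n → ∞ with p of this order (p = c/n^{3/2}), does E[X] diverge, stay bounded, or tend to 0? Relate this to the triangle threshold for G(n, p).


Number of potential triangles: C(43, 3) = 12341.
Each occurs with probability p³ ≈ (0.00355)³ ≈ 4.46059e-08.
By linearity: E[X] = C(43, 3)·p³ ≈ 12341 · 4.46059e-08 ≈ 0.001.
Since α = 3/2 > 1, p = c/n^{3/2} = o(1/n) is below the triangle threshold p ~ 1/n. Asymptotically E[X] ~ (c³/6)·n^{3(1−α)} = (1³/6)·n^{-1.5} → 0, so by Markov's inequality G has no triangles w.h.p.

E[X] ≈ 0.001; in regime p = Θ(1/n^{3/2}) E[X] tends to 0 (below the triangle threshold p ~ 1/n).


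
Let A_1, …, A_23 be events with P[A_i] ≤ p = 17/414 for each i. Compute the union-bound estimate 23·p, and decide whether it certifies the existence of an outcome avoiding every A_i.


Union bound: P[∪_{i=1}^{23} A_i] ≤ Σ_i P[A_i] ≤ 23·p = 23·(17/414) = 17/18.
Numerically: 17/18 ≈ 0.944444.
Is 17/18 < 1? YES.
Since P[∪ A_i] ≤ 17/18 < 1, the complement has P[∩ A_i^c] ≥ 1 − 17/18 = 1/18 > 0, so some outcome avoids every A_i.

23·p = 17/18 ≈ 0.944444; existence CERTIFIED by the union bound.


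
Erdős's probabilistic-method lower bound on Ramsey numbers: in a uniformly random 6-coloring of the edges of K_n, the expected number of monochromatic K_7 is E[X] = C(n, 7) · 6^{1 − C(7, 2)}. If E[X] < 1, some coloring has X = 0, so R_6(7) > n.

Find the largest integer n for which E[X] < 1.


We need C(n, 7) · 6^{1 − 21} < 1, i.e. C(n, 7) < 6^{21 − 1} = 3656158440062976.
Check values of n near the boundary:
  n = 565: C(565, 7) = 3513212521235560; 3513212521235560 < 3656158440062976? YES
  n = 566: C(566, 7) = 3557206237959440; 3557206237959440 < 3656158440062976? YES
  n = 567: C(567, 7) = 3601671315933933; 3601671315933933 < 3656158440062976? YES
  n = 568: C(568, 7) = 3646611956239704; 3646611956239704 < 3656158440062976? YES
  n = 569: C(569, 7) = 3692032389858348; 3692032389858348 < 3656158440062976? NO
The largest n with C(n, 7) < 3656158440062976 is n = 568 (where E[X] = 16882462760369/16926659444736 ≈ 0.997389). Hence R_6(7) > 568, i.e. R_6(7) ≥ 569.

Largest n = 568; hence R_6(7) > 568.


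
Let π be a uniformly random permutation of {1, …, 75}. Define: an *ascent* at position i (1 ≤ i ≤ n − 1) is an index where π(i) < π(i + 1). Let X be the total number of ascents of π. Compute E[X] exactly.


Write X = Σ X_I over i = 1, …, 74, with X_I the indicator of one ascent.
There are 74 indicators.
For each fixed i, the pair (π(i), π(i+1)) is a uniformly random ordered pair of distinct values from {1, …, 75}; by symmetry P[π(i) < π(i+1)] = 1/2.
By linearity: E[X] = 74 · (1/2) = (75 − 1) · (1/2) = 37 ≈ 37.000.

E[X] = 37 = 37.000.


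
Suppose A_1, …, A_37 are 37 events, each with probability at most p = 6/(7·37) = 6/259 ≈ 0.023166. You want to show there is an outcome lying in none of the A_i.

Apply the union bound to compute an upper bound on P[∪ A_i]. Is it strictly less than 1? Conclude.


Union bound: P[∪_{i=1}^{37} A_i] ≤ Σ_i P[A_i] ≤ 37·p = 37·(6/259) = 6/7.
Numerically: 6/7 ≈ 0.857143.
Is 6/7 < 1? YES.
Since P[∪ A_i] ≤ 6/7 < 1, the complement has P[∩ A_i^c] ≥ 1 − 6/7 = 1/7 > 0, so some outcome avoids every A_i.

37·p = 6/7 ≈ 0.857143; existence CERTIFIED by the union bound.


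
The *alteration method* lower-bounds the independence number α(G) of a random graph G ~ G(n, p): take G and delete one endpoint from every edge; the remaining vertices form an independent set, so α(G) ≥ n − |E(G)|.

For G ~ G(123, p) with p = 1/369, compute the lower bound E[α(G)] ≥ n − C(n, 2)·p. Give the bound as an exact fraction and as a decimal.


E[|E(G)|] = C(123, 2)·p = 7503 · (1/369) = 61/3.
E[α(G)] ≥ n − E[|E(G)|] = 123 − 61/3 = 308/3.
Numerically: ≈ 102.667.
(This is only a lower bound; the true E[α(G)] may be larger.)

E[α(G)] ≥ 308/3 ≈ 102.667.


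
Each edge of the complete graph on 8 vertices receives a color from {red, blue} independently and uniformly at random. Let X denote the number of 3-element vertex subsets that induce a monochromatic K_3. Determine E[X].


Let X = Σ_S X_S over the C(8, 3) = 56 subsets S of size 3, where X_S = 1 if the K_3 on S is monochromatic.
For a fixed S, the K_3 on S has C(3, 2) = 3 edges. P[all 3 edges red] = (1/2)^3, and likewise for blue, so P[monochromatic] = 2·(1/2)^3 = 2^{1 − 3} = 1/4.
By linearity of expectation: E[X] = C(8, 3) · 2^{1 − 3} = 56 · 1/4 = 14.
Numerically: E[X] ≈ 14.000.

E[X] = C(8,3)·2^(1−C(3,2)) = 14 ≈ 14.000.


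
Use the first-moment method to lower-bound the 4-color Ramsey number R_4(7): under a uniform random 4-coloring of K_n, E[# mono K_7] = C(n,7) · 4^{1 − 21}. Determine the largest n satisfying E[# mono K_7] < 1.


We need C(n, 7) · 4^{1 − 21} < 1, i.e. C(n, 7) < 4^{21 − 1} = 1099511627776.
Check values of n near the boundary:
  n = 175: C(175, 7) = 883208107275; 883208107275 < 1099511627776? YES
  n = 176: C(176, 7) = 919790691600; 919790691600 < 1099511627776? YES
  n = 177: C(177, 7) = 957664425960; 957664425960 < 1099511627776? YES
  n = 178: C(178, 7) = 996867063280; 996867063280 < 1099511627776? YES
  n = 179: C(179, 7) = 1037437234460; 1037437234460 < 1099511627776? YES
  n = 180: C(180, 7) = 1079414463600; 1079414463600 < 1099511627776? YES
  n = 181: C(181, 7) = 1122839183400; 1122839183400 < 1099511627776? NO
  n = 182: C(182, 7) = 1167752750736; 1167752750736 < 1099511627776? NO
  n = 183: C(183, 7) = 1214197462413; 1214197462413 < 1099511627776? NO
The largest n with C(n, 7) < 1099511627776 is n = 180 (where E[X] = 67463403975/68719476736 ≈ 0.981722). Hence R_4(7) > 180, i.e. R_4(7) ≥ 181.

Largest n = 180; hence R_4(7) > 180.


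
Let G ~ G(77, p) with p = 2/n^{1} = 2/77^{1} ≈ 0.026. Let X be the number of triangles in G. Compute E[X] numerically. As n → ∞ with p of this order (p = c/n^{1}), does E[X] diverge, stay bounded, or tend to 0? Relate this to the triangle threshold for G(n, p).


Number of potential triangles: C(77, 3) = 73150.
Each occurs with probability p³ ≈ (0.026)³ ≈ 1.75234e-05.
By linearity: E[X] = C(77, 3)·p³ ≈ 73150 · 1.75234e-05 ≈ 1.282.
Here α = 1, so p = 2/n is exactly at the triangle threshold p ~ 1/n. Asymptotically E[X] → c³/6 = 2³/6 = 4/3 ≈ 1.333, a bounded constant. In this regime the triangle count is asymptotically Poisson(c³/6).

E[X] ≈ 1.282; in regime p = Θ(1/n^{1}) E[X] stays bounded (at the triangle threshold p ~ 1/n).


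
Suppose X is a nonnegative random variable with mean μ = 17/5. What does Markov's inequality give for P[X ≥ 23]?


μ = E[X] = 17/5, a = 23.
Markov: P[X ≥ 23] ≤ μ/a = (17/5)/23 = 17/115.
Numerically: ≈ 0.148.
(Since a = 23 > μ = 3.400, the bound 17/115 is < 1 and informative.)

P[X ≥ 23] ≤ 17/115 ≈ 0.148.


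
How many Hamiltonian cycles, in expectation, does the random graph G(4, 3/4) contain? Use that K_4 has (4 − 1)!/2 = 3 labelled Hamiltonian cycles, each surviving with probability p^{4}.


K_4 has (4 − 1)!/2 = 3 labelled Hamiltonian cycles.
For each such Hamiltonian cycle H, let X_H = 1 if all 4 edges of H are present in G. Then P[X_H = 1] = p^{4} = (3/4)^{4} = 81/256.
By linearity: E[X] = Σ_H E[X_H] = 3 · p^{4} = 3 · 81/256 = 243/256.
Numerically: E[X] ≈ 0.949.

E[X] = 3 · (3/4)^{4} = 243/256 ≈ 0.949.


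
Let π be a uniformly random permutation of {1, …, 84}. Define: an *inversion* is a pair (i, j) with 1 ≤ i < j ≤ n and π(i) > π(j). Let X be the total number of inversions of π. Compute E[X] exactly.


Write X = Σ X_I over the C(84, 2) = 3486 pairs i < j, with X_I the indicator of one inversion.
There are 3486 indicators.
For each fixed pair i < j, the values π(i) and π(j) are two distinct elements of {1, …, 84} in uniformly random order; by symmetry P[π(i) > π(j)] = 1/2.
By linearity: E[X] = 3486 · (1/2) = C(84, 2) · (1/2) = 3486/2 = 1743 ≈ 1743.000.

E[X] = 1743 = 1743.000.


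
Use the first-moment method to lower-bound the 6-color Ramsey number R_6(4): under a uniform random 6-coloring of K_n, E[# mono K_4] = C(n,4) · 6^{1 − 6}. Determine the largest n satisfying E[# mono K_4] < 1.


We need C(n, 4) · 6^{1 − 6} < 1, i.e. C(n, 4) < 6^{6 − 1} = 7776.
Check values of n near the boundary:
  n = 18: C(18, 4) = 3060; 3060 < 7776? YES
  n = 19: C(19, 4) = 3876; 3876 < 7776? YES
  n = 20: C(20, 4) = 4845; 4845 < 7776? YES
  n = 21: C(21, 4) = 5985; 5985 < 7776? YES
  n = 22: C(22, 4) = 7315; 7315 < 7776? YES
  n = 23: C(23, 4) = 8855; 8855 < 7776? NO
The largest n with C(n, 4) < 7776 is n = 22 (where E[X] = 7315/7776 ≈ 0.94072). Hence R_6(4) > 22, i.e. R_6(4) ≥ 23.

Largest n = 22; hence R_6(4) > 22.


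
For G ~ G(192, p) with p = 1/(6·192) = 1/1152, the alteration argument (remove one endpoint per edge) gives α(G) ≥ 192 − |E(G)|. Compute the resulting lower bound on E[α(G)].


E[|E(G)|] = C(192, 2)·p = 18336 · (1/1152) = 191/12.
E[α(G)] ≥ n − E[|E(G)|] = 192 − 191/12 = 2113/12.
Numerically: ≈ 176.083.
(This is only a lower bound; the true E[α(G)] may be larger.)

E[α(G)] ≥ 2113/12 ≈ 176.083.


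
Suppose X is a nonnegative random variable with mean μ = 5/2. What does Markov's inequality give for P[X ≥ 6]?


μ = E[X] = 5/2, a = 6.
Markov: P[X ≥ 6] ≤ μ/a = (5/2)/6 = 5/12.
Numerically: ≈ 0.4167.
(Since a = 6 > μ = 2.5000, the bound 5/12 is < 1 and informative.)

P[X ≥ 6] ≤ 5/12 ≈ 0.4167.


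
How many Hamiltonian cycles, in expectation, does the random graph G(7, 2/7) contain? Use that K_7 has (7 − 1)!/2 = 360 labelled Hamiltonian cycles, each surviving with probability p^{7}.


K_7 has (7 − 1)!/2 = 360 labelled Hamiltonian cycles.
For each such Hamiltonian cycle H, let X_H = 1 if all 7 edges of H are present in G. Then P[X_H = 1] = p^{7} = (2/7)^{7} = 128/823543.
By linearity: E[X] = Σ_H E[X_H] = 360 · p^{7} = 360 · 128/823543 = 46080/823543.
Numerically: E[X] ≈ 0.0559534.

E[X] = 360 · (2/7)^{7} = 46080/823543 ≈ 0.0559534.


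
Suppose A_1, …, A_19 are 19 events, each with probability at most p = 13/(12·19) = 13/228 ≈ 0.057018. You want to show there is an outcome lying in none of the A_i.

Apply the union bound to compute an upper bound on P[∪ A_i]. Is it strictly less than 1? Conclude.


Union bound: P[∪_{i=1}^{19} A_i] ≤ Σ_i P[A_i] ≤ 19·p = 19·(13/228) = 13/12.
Numerically: 13/12 ≈ 1.083333.
Is 13/12 < 1? NO.
Since the bound 13/12 is ≥ 1, the union bound is uninformative here; it does NOT by itself certify existence.

19·p = 13/12 ≈ 1.083333; existence NOT certified by the union bound.


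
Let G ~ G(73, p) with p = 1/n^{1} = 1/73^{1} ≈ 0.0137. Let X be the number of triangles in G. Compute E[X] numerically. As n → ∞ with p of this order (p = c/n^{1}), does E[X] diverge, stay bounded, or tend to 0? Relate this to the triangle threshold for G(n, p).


Number of potential triangles: C(73, 3) = 62196.
Each occurs with probability p³ ≈ (0.0137)³ ≈ 2.57058e-06.
By linearity: E[X] = C(73, 3)·p³ ≈ 62196 · 2.57058e-06 ≈ 0.160.
Here α = 1, so p = 1/n is exactly at the triangle threshold p ~ 1/n. Asymptotically E[X] → c³/6 = 1³/6 = 1/6 ≈ 0.167, a bounded constant. In this regime the triangle count is asymptotically Poisson(c³/6).

E[X] ≈ 0.160; in regime p = Θ(1/n^{1}) E[X] stays bounded (at the triangle threshold p ~ 1/n).


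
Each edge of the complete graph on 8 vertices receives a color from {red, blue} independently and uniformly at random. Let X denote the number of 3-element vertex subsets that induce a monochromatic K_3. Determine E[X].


Let X = Σ_S X_S over the C(8, 3) = 56 subsets S of size 3, where X_S = 1 if the K_3 on S is monochromatic.
For a fixed S, the K_3 on S has C(3, 2) = 3 edges. P[all 3 edges red] = (1/2)^3, and likewise for blue, so P[monochromatic] = 2·(1/2)^3 = 2^{1 − 3} = 1/4.
By linearity: E[X] = C(8, 3) · 2^{1 − 3} = 56 · 1/4 = 14.
Numerically: E[X] ≈ 14.000000.

E[X] = C(8,3)·2^(1−C(3,2)) = 14 ≈ 14.000000.


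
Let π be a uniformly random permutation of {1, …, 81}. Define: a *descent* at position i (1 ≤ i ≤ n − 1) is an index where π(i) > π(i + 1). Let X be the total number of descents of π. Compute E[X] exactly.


Write X = Σ X_I over i = 1, …, 80, with X_I the indicator of one descent.
There are 80 indicators.
For each fixed i, the pair (π(i), π(i+1)) is a uniformly random ordered pair of distinct values from {1, …, 81}; by symmetry P[π(i) > π(i+1)] = 1/2.
By linearity: E[X] = 80 · (1/2) = (81 − 1) · (1/2) = 40 ≈ 40.0000.

E[X] = 40 = 40.0000.


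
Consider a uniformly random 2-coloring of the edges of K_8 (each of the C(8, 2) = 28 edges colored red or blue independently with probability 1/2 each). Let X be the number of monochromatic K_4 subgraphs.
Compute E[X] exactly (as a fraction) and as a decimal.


Let X = Σ_S X_S over the C(8, 4) = 70 subsets S of size 4, where X_S = 1 if the K_4 on S is monochromatic.
For a fixed S, the K_4 on S has C(4, 2) = 6 edges. P[all 6 edges red] = (1/2)^6, and likewise for blue, so P[monochromatic] = 2·(1/2)^6 = 2^{1 − 6} = 1/32.
By linearity: E[X] = C(8, 4) · 2^{1 − 6} = 70 · 1/32 = 35/16.
Numerically: E[X] ≈ 2.1875.

E[X] = C(8,4)·2^(1−C(4,2)) = 35/16 ≈ 2.1875.


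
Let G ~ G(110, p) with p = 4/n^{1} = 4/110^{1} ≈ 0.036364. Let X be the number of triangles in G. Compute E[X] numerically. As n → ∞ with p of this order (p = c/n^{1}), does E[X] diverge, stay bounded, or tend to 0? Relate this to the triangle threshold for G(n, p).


Number of potential triangles: C(110, 3) = 215820.
Each occurs with probability p³ ≈ (0.036364)³ ≈ 4.8084147e-05.
By linearity: E[X] = C(110, 3)·p³ ≈ 215820 · 4.8084147e-05 ≈ 10.37752.
Here α = 1, so p = 4/n is exactly at the triangle threshold p ~ 1/n. Asymptotically E[X] → c³/6 = 4³/6 = 32/3 ≈ 10.66667, a bounded constant. In this regime the triangle count is asymptotically Poisson(c³/6).

E[X] ≈ 10.37752; in regime p = Θ(1/n^{1}) E[X] stays bounded (at the triangle threshold p ~ 1/n).


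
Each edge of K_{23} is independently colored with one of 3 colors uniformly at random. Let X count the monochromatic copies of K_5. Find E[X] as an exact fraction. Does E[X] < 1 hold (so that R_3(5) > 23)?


E[X] = C(23, 5) · 3^{1 − 10} = 33649 · 3^{−9} = 33649/19683.
As a reduced fraction: E[X] = 33649/19683 ≈ 1.7095.
Is E[X] < 1? NO.
Since E[X] ≥ 1, the first-moment bound is inconclusive at n = 23; it does NOT by itself certify R_3(5) > 23.

E[X] = 33649/19683 ≈ 1.7095; E[X] ≥ 1; first-moment method inconclusive here.


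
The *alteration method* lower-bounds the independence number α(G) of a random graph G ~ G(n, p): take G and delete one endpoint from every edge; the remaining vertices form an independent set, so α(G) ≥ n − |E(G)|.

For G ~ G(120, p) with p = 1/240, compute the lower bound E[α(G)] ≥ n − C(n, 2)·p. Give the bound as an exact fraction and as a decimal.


E[|E(G)|] = C(120, 2)·p = 7140 · (1/240) = 119/4.
E[α(G)] ≥ n − E[|E(G)|] = 120 − 119/4 = 361/4.
Numerically: ≈ 90.250000.
(This is only a lower bound; the true E[α(G)] may be larger.)

E[α(G)] ≥ 361/4 ≈ 90.250000.


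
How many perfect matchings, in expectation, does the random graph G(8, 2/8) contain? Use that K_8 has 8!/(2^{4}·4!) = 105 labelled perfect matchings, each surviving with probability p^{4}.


K_8 has 8!/(2^{4}·4!) = 105 labelled perfect matchings.
For each such perfect matching H, let X_H = 1 if all 4 edges of H are present in G. Then P[X_H = 1] = p^{4} = (1/4)^{4} = 1/256.
By linearity: E[X] = Σ_H E[X_H] = 105 · p^{4} = 105 · 1/256 = 105/256.
Numerically: E[X] ≈ 0.41016.

E[X] = 105 · (1/4)^{4} = 105/256 ≈ 0.41016.


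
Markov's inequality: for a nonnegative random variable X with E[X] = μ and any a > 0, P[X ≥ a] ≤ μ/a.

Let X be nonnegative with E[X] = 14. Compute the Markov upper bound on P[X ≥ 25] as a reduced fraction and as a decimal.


μ = E[X] = 14, a = 25.
Markov: P[X ≥ 25] ≤ μ/a = (14)/25 = 14/25.
Numerically: ≈ 0.5600.
(Since a = 25 > μ = 14.0000, the bound 14/25 is < 1 and informative.)

P[X ≥ 25] ≤ 14/25 ≈ 0.5600.


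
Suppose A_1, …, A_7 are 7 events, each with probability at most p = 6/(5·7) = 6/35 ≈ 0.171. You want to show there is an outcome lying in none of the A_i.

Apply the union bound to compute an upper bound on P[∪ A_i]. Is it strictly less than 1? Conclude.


Union bound: P[∪_{i=1}^{7} A_i] ≤ Σ_i P[A_i] ≤ 7·p = 7·(6/35) = 6/5.
Numerically: 6/5 ≈ 1.200.
Is 6/5 < 1? NO.
Since the bound 6/5 is ≥ 1, the union bound is uninformative here; it does NOT by itself certify existence.

7·p = 6/5 ≈ 1.200; existence NOT certified by the union bound.


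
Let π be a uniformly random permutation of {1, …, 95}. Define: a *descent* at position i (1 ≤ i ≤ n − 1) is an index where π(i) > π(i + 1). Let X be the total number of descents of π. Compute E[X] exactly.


Write X = Σ X_I over i = 1, …, 94, with X_I the indicator of one descent.
There are 94 indicators.
For each fixed i, the pair (π(i), π(i+1)) is a uniformly random ordered pair of distinct values from {1, …, 95}; by symmetry P[π(i) > π(i+1)] = 1/2.
By linearity: E[X] = 94 · (1/2) = (95 − 1) · (1/2) = 47 ≈ 47.00000.

E[X] = 47 = 47.00000.


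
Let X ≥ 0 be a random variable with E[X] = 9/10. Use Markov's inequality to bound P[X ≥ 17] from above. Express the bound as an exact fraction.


μ = E[X] = 9/10, a = 17.
Markov: P[X ≥ 17] ≤ μ/a = (9/10)/17 = 9/170.
Numerically: ≈ 0.052941.
(Since a = 17 > μ = 0.900000, the bound 9/170 is < 1 and informative.)

P[X ≥ 17] ≤ 9/170 ≈ 0.052941.


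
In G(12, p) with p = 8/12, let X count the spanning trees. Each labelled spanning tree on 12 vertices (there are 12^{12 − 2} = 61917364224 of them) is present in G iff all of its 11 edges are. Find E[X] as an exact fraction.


K_12 has 12^{12 − 2} = 61917364224 labelled spanning trees.
For each such spanning tree H, let X_H = 1 if all 11 edges of H are present in G. Then P[X_H = 1] = p^{11} = (2/3)^{11} = 2048/177147.
Summing the indicators: E[X] = Σ_H E[X_H] = 61917364224 · p^{11} = 61917364224 · 2048/177147 = 2147483648/3.
Numerically: E[X] ≈ 7.1583e+08.

E[X] = 61917364224 · (2/3)^{11} = 2147483648/3 ≈ 7.1583e+08.


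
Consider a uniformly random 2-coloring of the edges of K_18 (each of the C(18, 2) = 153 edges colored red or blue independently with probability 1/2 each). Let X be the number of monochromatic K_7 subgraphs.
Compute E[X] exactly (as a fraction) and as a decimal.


Let X = Σ_S X_S over the C(18, 7) = 31824 subsets S of size 7, where X_S = 1 if the K_7 on S is monochromatic.
For a fixed S, the K_7 on S has C(7, 2) = 21 edges. P[all 21 edges red] = (1/2)^21, and likewise for blue, so P[monochromatic] = 2·(1/2)^21 = 2^{1 − 21} = 1/1048576.
By linearity: E[X] = C(18, 7) · 2^{1 − 21} = 31824 · 1/1048576 = 1989/65536.
Numerically: E[X] ≈ 0.030.

E[X] = C(18,7)·2^(1−C(7,2)) = 1989/65536 ≈ 0.030.
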